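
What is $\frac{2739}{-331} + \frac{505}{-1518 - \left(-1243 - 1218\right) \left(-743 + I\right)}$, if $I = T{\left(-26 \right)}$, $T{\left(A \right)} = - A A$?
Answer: $- \frac{9569348458}{1156407087} \approx -8.2751$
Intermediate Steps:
$T{\left(A \right)} = - A^{2}$
$I = -676$ ($I = - \left(-26\right)^{2} = \left(-1\right) 676 = -676$)
$\frac{2739}{-331} + \frac{505}{-1518 - \left(-1243 - 1218\right) \left(-743 + I\right)} = \frac{2739}{-331} + \frac{505}{-1518 - \left(-1243 - 1218\right) \left(-743 - 676\right)} = 2739 \left(- \frac{1}{331}\right) + \frac{505}{-1518 - \left(-2461\right) \left(-1419\right)} = - \frac{2739}{331} + \frac{505}{-1518 - 3492159} = - \frac{2739}{331} + \frac{505}{-3493677} = - \frac{2739}{331} + 505 \left(- \frac{1}{3493677}\right) = - \frac{2739}{331} - \frac{505}{3493677} = - \frac{9569348458}{1156407087}$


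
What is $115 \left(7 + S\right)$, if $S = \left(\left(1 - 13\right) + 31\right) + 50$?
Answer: $8740$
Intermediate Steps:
$S = 69$ ($S = \left(\left(1 - 13\right) + 31\right) + 50 = \left(-12 + 31\right) + 50 = 19 + 50 = 69$)
$115 \left(7 + S\right) = 115 \left(7 + 69\right) = 115 \cdot 76 = 8740$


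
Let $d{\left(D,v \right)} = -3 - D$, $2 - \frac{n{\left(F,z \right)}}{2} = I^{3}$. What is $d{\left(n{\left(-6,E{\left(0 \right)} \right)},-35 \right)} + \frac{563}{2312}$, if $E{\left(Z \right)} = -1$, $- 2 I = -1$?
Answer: $- \frac{15043}{2312} \approx -6.5065$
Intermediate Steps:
$I = \frac{1}{2}$ ($I = \left(- \frac{1}{2}\right) \left(-1\right) = \frac{1}{2} \approx 0.5$)
$n{\left(F,z \right)} = \frac{15}{4}$ ($n{\left(F,z \right)} = 4 - \frac{2}{8} = 4 - \frac{1}{4} = \frac{15}{4}$)
$d{\left(n{\left(-6,E{\left(0 \right)} \right)},-35 \right)} + \frac{563}{2312} = \left(-3 - \frac{15}{4}\right) + \frac{563}{2312} = \left(-3 - \frac{15}{4}\right) + 563 \cdot \frac{1}{2312} = - \frac{27}{4} + \frac{563}{2312} = - \frac{15043}{2312}$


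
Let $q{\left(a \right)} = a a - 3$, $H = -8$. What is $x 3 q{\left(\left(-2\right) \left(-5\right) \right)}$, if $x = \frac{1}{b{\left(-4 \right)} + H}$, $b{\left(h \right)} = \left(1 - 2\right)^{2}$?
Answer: $- \frac{291}{7} \approx -41.571$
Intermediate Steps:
$b{\left(h \right)} = 1$ ($b{\left(h \right)} = \left(-1\right)^{2} = 1$)
$q{\left(a \right)} = -3 + a^{2}$ ($q{\left(a \right)} = a^{2} - 3 = -3 + a^{2}$)
$x = - \frac{1}{7}$ ($x = \frac{1}{1 - 8} = \frac{1}{-7} = - \frac{1}{7} \approx -0.14286$)
$x 3 q{\left(\left(-2\right) \left(-5\right) \right)} = \left(- \frac{1}{7}\right) 3 \left(-3 + \left(\left(-2\right) \left(-5\right)\right)^{2}\right) = - \frac{3 \left(-3 + 10^{2}\right)}{7} = - \frac{3 \left(-3 + 100\right)}{7} = \left(- \frac{3}{7}\right) 97 = - \frac{291}{7}$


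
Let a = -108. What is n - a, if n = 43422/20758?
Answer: 1142643/10379 ≈ 110.09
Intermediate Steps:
n = 21711/10379 (n = 43422*(1/20758) = 21711/10379 ≈ 2.0918)
n - a = 21711/10379 - 1*(-108) = 21711/10379 + 108 = 1142643/10379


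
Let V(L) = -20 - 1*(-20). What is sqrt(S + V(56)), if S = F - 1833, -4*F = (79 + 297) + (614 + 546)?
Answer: I*sqrt(2217) ≈ 47.085*I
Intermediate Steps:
V(L) = 0 (V(L) = -20 + 20 = 0)
F = -384 (F = -((79 + 297) + (614 + 546))/4 = -(376 + 1160)/4 = -1/4*1536 = -384)
S = -2217 (S = -384 - 1833 = -2217)
sqrt(S + V(56)) = sqrt(-2217 + 0) = sqrt(-2217) = I*sqrt(2217)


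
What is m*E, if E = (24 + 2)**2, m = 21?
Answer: 14196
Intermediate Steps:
E = 676 (E = 26**2 = 676)
m*E = 21*676 = 14196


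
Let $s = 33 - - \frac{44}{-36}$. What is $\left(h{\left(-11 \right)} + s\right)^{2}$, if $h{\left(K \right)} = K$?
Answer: $\frac{34969}{81} \approx 431.72$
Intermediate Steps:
$s = \frac{286}{9}$ ($s = 33 - \left(-44\right) \left(- \frac{1}{36}\right) = 33 - \frac{11}{9} = \frac{286}{9} \approx 31.778$)
$\left(h{\left(-11 \right)} + s\right)^{2} = \left(-11 + \frac{286}{9}\right)^{2} = \left(\frac{187}{9}\right)^{2} = \frac{34969}{81}$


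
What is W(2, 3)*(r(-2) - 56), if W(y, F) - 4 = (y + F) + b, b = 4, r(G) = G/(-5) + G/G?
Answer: -3549/5 ≈ -709.80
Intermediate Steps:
r(G) = 1 - G/5 (r(G) = G*(-⅕) + 1 = -G/5 + 1 = 1 - G/5)
W(y, F) = 8 + F + y (W(y, F) = 4 + ((y + F) + 4) = 4 + ((F + y) + 4) = 4 + (4 + F + y) = 8 + F + y)
W(2, 3)*(r(-2) - 56) = (8 + 3 + 2)*((1 - ⅕*(-2)) - 56) = 13*((1 + ⅖) - 56) = 13*(7/5 - 56) = 13*(-273/5) = -3549/5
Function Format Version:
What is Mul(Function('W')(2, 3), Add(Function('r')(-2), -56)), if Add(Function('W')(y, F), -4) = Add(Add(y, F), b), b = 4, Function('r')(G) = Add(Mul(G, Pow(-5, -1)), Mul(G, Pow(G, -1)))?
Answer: Rational(-3549, 5) ≈ -709.80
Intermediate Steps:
Function('r')(G) = Add(1, Mul(Rational(-1, 5), G)) (Function('r')(G) = Add(Mul(G, Rational(-1, 5)), 1) = Add(Mul(Rational(-1, 5), G), 1) = Add(1, Mul(Rational(-1, 5), G)))
Function('W')(y, F) = Add(8, F, y) (Function('W')(y, F) = Add(4, Add(Add(y, F), 4)) = Add(4, Add(Add(F, y), 4)) = Add(4, Add(4, F, y)) = Add(8, F, y))
Mul(Function('W')(2, 3), Add(Function('r')(-2), -56)) = Mul(Add(8, 3, 2), Add(Add(1, Mul(Rational(-1, 5), -2)), -56)) = Mul(13, Add(Add(1, Rational(2, 5)), -56)) = Mul(13, Add(Rational(7, 5), -56)) = Mul(13, Rational(-273, 5)) = Rational(-3549, 5)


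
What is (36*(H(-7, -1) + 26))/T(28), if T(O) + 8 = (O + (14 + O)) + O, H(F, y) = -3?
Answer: 46/5 ≈ 9.2000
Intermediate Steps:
T(O) = 6 + 3*O (T(O) = -8 + ((O + (14 + O)) + O) = -8 + ((14 + 2*O) + O) = -8 + (14 + 3*O) = 6 + 3*O)
(36*(H(-7, -1) + 26))/T(28) = (36*(-3 + 26))/(6 + 3*28) = (36*23)/(6 + 84) = 828/90 = 828*(1/90) = 46/5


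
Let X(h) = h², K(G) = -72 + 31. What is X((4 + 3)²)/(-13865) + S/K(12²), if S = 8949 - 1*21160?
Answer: 169207074/568465 ≈ 297.66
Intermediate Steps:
S = -12211 (S = 8949 - 21160 = -12211)
K(G) = -41
X((4 + 3)²)/(-13865) + S/K(12²) = ((4 + 3)²)²/(-13865) - 12211/(-41) = (7²)²*(-1/13865) - 12211*(-1/41) = 49²*(-1/13865) + 12211/41 = 2401*(-1/13865) + 12211/41 = -2401/13865 + 12211/41 = 169207074/568465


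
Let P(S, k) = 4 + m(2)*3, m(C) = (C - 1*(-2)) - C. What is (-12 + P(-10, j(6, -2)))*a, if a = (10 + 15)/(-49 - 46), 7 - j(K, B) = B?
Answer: 10/19 ≈ 0.52632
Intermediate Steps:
m(C) = 2 (m(C) = (C + 2) - C = (2 + C) - C = 2)
j(K, B) = 7 - B
P(S, k) = 10 (P(S, k) = 4 + 2*3 = 4 + 6 = 10)
a = -5/19 (a = 25/(-95) = 25*(-1/95) = -5/19 ≈ -0.26316)
(-12 + P(-10, j(6, -2)))*a = (-12 + 10)*(-5/19) = -2*(-5/19) = 10/19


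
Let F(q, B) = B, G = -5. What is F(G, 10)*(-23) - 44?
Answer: -274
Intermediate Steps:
F(G, 10)*(-23) - 44 = 10*(-23) - 44 = -230 - 44 = -274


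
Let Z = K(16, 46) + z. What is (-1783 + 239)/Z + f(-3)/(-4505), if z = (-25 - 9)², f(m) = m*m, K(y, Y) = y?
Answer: -1741567/1319965 ≈ -1.3194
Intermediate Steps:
f(m) = m²
z = 1156 (z = (-34)² = 1156)
Z = 1172 (Z = 16 + 1156 = 1172)
(-1783 + 239)/Z + f(-3)/(-4505) = (-1783 + 239)/1172 + (-3)²/(-4505) = -1544*1/1172 + 9*(-1/4505) = -386/293 - 9/4505 = -1741567/1319965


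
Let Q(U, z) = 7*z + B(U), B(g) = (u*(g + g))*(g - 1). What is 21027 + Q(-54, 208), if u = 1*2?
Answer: 34363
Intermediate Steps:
u = 2
B(g) = 4*g*(-1 + g) (B(g) = (2*(g + g))*(g - 1) = (2*(2*g))*(-1 + g) = (4*g)*(-1 + g) = 4*g*(-1 + g))
Q(U, z) = 7*z + 4*U*(-1 + U)
21027 + Q(-54, 208) = 21027 + (7*208 + 4*(-54)*(-1 - 54)) = 21027 + (1456 + 4*(-54)*(-55)) = 21027 + (1456 + 11880) = 21027 + 13336 = 34363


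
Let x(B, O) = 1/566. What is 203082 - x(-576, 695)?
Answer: 114944411/566 ≈ 2.0308e+5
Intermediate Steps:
x(B, O) = 1/566
203082 - x(-576, 695) = 203082 - 1*1/566 = 203082 - 1/566 = 114944411/566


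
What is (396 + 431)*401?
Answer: 331627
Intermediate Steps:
(396 + 431)*401 = 827*401 = 331627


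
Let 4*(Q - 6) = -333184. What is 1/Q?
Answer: -1/83290 ≈ -1.2006e-5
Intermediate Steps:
Q = -83290 (Q = 6 + (¼)*(-333184) = 6 - 83296 = -83290)
1/Q = 1/(-83290) = -1/83290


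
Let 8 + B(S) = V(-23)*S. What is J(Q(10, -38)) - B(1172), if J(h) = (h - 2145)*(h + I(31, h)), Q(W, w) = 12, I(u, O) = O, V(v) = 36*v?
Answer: 919232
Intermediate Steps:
B(S) = -8 - 828*S (B(S) = -8 + (36*(-23))*S = -8 - 828*S)
J(h) = 2*h*(-2145 + h) (J(h) = (h - 2145)*(h + h) = (-2145 + h)*(2*h) = 2*h*(-2145 + h))
J(Q(10, -38)) - B(1172) = 2*12*(-2145 + 12) - (-8 - 828*1172) = 2*12*(-2133) - (-8 - 970416) = -51192 - 1*(-970424) = -51192 + 970424 = 919232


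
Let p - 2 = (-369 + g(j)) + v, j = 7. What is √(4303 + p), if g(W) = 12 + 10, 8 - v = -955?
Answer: √4921 ≈ 70.150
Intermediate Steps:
v = 963 (v = 8 - 1*(-955) = 8 + 955 = 963)
g(W) = 22
p = 618 (p = 2 + ((-369 + 22) + 963) = 2 + (-347 + 963) = 2 + 616 = 618)
√(4303 + p) = √(4303 + 618) = √4921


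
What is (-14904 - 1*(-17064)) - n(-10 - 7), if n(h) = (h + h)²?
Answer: 1004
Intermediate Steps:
n(h) = 4*h² (n(h) = (2*h)² = 4*h²)
(-14904 - 1*(-17064)) - n(-10 - 7) = (-14904 - 1*(-17064)) - 4*(-10 - 7)² = (-14904 + 17064) - 4*(-17)² = 2160 - 4*289 = 2160 - 1*1156 = 2160 - 1156 = 1004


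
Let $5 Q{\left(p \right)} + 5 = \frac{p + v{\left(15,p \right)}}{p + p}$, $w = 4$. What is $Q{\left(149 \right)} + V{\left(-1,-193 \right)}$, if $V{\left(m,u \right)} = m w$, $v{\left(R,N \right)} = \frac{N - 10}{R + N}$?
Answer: $- \frac{239445}{48872} \approx -4.8994$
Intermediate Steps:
$v{\left(R,N \right)} = \frac{-10 + N}{N + R}$
$V{\left(m,u \right)} = 4 m$ ($V{\left(m,u \right)} = m 4 = 4 m$)
$Q{\left(p \right)} = -1 + \frac{p + \frac{-10 + p}{15 + p}}{10 p}$ ($Q{\left(p \right)} = -1 + \frac{\left(p + \frac{-10 + p}{p + 15}\right) \frac{1}{p + p}}{5} = -1 + \frac{\left(p + \frac{-10 + p}{15 + p}\right) \frac{1}{2 p}}{5} = -1 + \frac{\frac{1}{2} \frac{1}{p} \left(p + \frac{-10 + p}{15 + p}\right)}{5} = -1 + \frac{p + \frac{-10 + p}{15 + p}}{10 p}$)
$Q{\left(149 \right)} + V{\left(-1,-193 \right)} = \frac{-10 + 149 - 1341 \left(15 + 149\right)}{10 \cdot 149 \left(15 + 149\right)} + 4 \left(-1\right) = \frac{1}{10} \cdot \frac{1}{149} \cdot \frac{1}{164} \left(-10 + 149 - 1341 \cdot 164\right) - 4 = \frac{1}{10} \cdot \frac{1}{149} \cdot \frac{1}{164} \left(-10 + 149 - 219924\right) - 4 = \frac{1}{10} \cdot \frac{1}{149} \cdot \frac{1}{164} \left(-219785\right) - 4 = - \frac{43957}{48872} - 4 = - \frac{239445}{48872}$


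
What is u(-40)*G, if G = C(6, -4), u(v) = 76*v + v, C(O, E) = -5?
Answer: 15400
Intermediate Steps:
u(v) = 77*v
G = -5
u(-40)*G = (77*(-40))*(-5) = -3080*(-5) = 15400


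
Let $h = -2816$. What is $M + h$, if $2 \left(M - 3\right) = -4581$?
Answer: $- \frac{10207}{2} \approx -5103.5$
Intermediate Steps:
$M = - \frac{4575}{2}$ ($M = 3 + \frac{1}{2} \left(-4581\right) = 3 - \frac{4581}{2} = - \frac{4575}{2} \approx -2287.5$)
$M + h = - \frac{4575}{2} - 2816 = - \frac{10207}{2}$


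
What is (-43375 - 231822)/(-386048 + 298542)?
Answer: 275197/87506 ≈ 3.1449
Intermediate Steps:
(-43375 - 231822)/(-386048 + 298542) = -275197/(-87506) = -275197*(-1/87506) = 275197/87506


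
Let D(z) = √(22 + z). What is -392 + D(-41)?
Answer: -392 + I*√19 ≈ -392.0 + 4.3589*I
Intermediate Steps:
-392 + D(-41) = -392 + √(22 - 41) = -392 + √(-19) = -392 + I*√19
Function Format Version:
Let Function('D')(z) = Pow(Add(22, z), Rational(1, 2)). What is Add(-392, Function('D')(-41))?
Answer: Add(-392, Mul(I, Pow(19, Rational(1, 2)))) ≈ Add(-392.00, Mul(4.3589, I))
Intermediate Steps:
Add(-392, Function('D')(-41)) = Add(-392, Pow(Add(22, -41), Rational(1, 2))) = Add(-392, Pow(-19, Rational(1, 2))) = Add(-392, Mul(I, Pow(19, Rational(1, 2))))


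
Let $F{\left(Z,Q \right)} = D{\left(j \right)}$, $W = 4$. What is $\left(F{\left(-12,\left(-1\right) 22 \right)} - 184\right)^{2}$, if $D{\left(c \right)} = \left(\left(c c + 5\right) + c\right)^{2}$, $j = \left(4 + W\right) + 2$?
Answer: $170067681$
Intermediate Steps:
$j = 10$ ($j = \left(4 + 4\right) + 2 = 8 + 2 = 10$)
$D{\left(c \right)} = \left(5 + c + c^{2}\right)^{2}$ ($D{\left(c \right)} = \left(\left(c^{2} + 5\right) + c\right)^{2} = \left(\left(5 + c^{2}\right) + c\right)^{2} = \left(5 + c + c^{2}\right)^{2}$)
$F{\left(Z,Q \right)} = 13225$ ($F{\left(Z,Q \right)} = \left(5 + 10 + 10^{2}\right)^{2} = \left(5 + 10 + 100\right)^{2} = 115^{2} = 13225$)
$\left(F{\left(-12,\left(-1\right) 22 \right)} - 184\right)^{2} = \left(13225 - 184\right)^{2} = 13041^{2} = 170067681$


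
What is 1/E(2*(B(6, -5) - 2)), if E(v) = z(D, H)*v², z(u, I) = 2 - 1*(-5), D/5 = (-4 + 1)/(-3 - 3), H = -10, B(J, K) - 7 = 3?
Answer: 1/1792 ≈ 0.00055804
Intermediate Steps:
B(J, K) = 10 (B(J, K) = 7 + 3 = 10)
D = 5/2 (D = 5*((-4 + 1)/(-3 - 3)) = 5*(-3/(-6)) = 5*(-3*(-⅙)) = 5*(½) = 5/2 ≈ 2.5000)
z(u, I) = 7 (z(u, I) = 2 + 5 = 7)
E(v) = 7*v²
1/E(2*(B(6, -5) - 2)) = 1/(7*(2*(10 - 2))²) = 1/(7*(2*8)²) = 1/(7*16²) = 1/(7*256) = 1/1792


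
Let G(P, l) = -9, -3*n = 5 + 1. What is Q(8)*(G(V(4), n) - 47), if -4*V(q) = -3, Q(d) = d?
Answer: -448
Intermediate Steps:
V(q) = 3/4 (V(q) = -1/4*(-3) = 3/4)
n = -2 (n = -(5 + 1)/3 = -1/3*6 = -2)
Q(8)*(G(V(4), n) - 47) = 8*(-9 - 47) = 8*(-56) = -448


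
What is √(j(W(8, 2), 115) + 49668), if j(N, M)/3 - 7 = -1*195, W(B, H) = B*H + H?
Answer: 12*√341 ≈ 221.59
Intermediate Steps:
W(B, H) = H + B*H
j(N, M) = -564 (j(N, M) = 21 + 3*(-1*195) = 21 + 3*(-195) = 21 - 585 = -564)
√(j(W(8, 2), 115) + 49668) = √(-564 + 49668) = √49104 = 12*√341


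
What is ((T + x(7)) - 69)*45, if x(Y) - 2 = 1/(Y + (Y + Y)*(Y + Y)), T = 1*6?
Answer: -557190/203 ≈ -2744.8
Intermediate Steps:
T = 6
x(Y) = 2 + 1/(Y + 4*Y²) (x(Y) = 2 + 1/(Y + (Y + Y)*(Y + Y)) = 2 + 1/(Y + (2*Y)*(2*Y)) = 2 + 1/(Y + 4*Y²))
((T + x(7)) - 69)*45 = ((6 + (1 + 2*7 + 8*7²)/(7*(1 + 4*7))) - 69)*45 = ((6 + (1 + 14 + 8*49)/(7*(1 + 28))) - 69)*45 = ((6 + (⅐)*(1 + 14 + 392)/29) - 69)*45 = ((6 + (⅐)*(1/29)*407) - 69)*45 = ((6 + 407/203) - 69)*45 = (1625/203 - 69)*45 = -12382/203*45 = -557190/203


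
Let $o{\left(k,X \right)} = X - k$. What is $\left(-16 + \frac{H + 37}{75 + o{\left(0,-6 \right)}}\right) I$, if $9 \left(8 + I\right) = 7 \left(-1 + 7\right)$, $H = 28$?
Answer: $\frac{10390}{207} \approx 50.193$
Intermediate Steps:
$I = - \frac{10}{3}$ ($I = -8 + \frac{7 \left(-1 + 7\right)}{9} = -8 + \frac{7 \cdot 6}{9} = -8 + \frac{1}{9} \cdot 42 = -8 + \frac{14}{3} = - \frac{10}{3} \approx -3.3333$)
$\left(-16 + \frac{H + 37}{75 + o{\left(0,-6 \right)}}\right) I = \left(-16 + \frac{28 + 37}{75 - 6}\right) \left(- \frac{10}{3}\right) = \left(-16 + \frac{65}{75 + \left(-6 + 0\right)}\right) \left(- \frac{10}{3}\right) = \left(-16 + \frac{65}{75 - 6}\right) \left(- \frac{10}{3}\right) = \left(-16 + \frac{65}{69}\right) \left(- \frac{10}{3}\right) = \left(- \frac{1039}{69}\right) \left(- \frac{10}{3}\right) = \frac{10390}{207}$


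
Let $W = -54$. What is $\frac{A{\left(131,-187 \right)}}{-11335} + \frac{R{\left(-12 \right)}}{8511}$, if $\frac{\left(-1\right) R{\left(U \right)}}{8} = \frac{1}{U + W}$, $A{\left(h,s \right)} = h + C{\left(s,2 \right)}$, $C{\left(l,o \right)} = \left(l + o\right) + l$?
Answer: $\frac{67733323}{3183582105} \approx 0.021276$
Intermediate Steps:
$C{\left(l,o \right)} = o + 2 l$
$A{\left(h,s \right)} = 2 + h + 2 s$ ($A{\left(h,s \right)} = h + \left(2 + 2 s\right) = 2 + h + 2 s$)
$R{\left(U \right)} = - \frac{8}{-54 + U}$ ($R{\left(U \right)} = - \frac{8}{U - 54} = - \frac{8}{-54 + U}$)
$\frac{A{\left(131,-187 \right)}}{-11335} + \frac{R{\left(-12 \right)}}{8511} = \frac{2 + 131 + 2 \left(-187\right)}{-11335} + \frac{\left(-8\right) \frac{1}{-54 - 12}}{8511} = \left(2 + 131 - 374\right) \left(- \frac{1}{11335}\right) + - \frac{8}{-66} \cdot \frac{1}{8511} = \left(-241\right) \left(- \frac{1}{11335}\right) + \left(-8\right) \left(- \frac{1}{66}\right) \frac{1}{8511} = \frac{241}{11335} + \frac{4}{33} \cdot \frac{1}{8511} = \frac{241}{11335} + \frac{4}{280863} = \frac{67733323}{3183582105}$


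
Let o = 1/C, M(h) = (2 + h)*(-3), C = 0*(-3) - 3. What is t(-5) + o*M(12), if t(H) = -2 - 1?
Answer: 11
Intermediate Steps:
t(H) = -3
C = -3 (C = 0 - 3 = -3)
M(h) = -6 - 3*h
o = -⅓ (o = 1/(-3) = -⅓ ≈ -0.33333)
t(-5) + o*M(12) = -3 - (-6 - 3*12)/3 = -3 - (-6 - 36)/3 = -3 - ⅓*(-42) = -3 + 14 = 11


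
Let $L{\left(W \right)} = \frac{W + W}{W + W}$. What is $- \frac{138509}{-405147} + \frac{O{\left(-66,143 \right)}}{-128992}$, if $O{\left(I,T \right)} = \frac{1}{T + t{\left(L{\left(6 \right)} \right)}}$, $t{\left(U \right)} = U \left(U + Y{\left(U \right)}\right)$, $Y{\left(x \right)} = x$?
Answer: $\frac{2590649769413}{7577804664480} \approx 0.34187$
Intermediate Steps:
$L{\left(W \right)} = 1$ ($L{\left(W \right)} = \frac{2 W}{2 W} = 2 W \frac{1}{2 W} = 1$)
$t{\left(U \right)} = 2 U^{2}$ ($t{\left(U \right)} = U \left(U + U\right) = U 2 U = 2 U^{2}$)
$O{\left(I,T \right)} = \frac{1}{2 + T}$ ($O{\left(I,T \right)} = \frac{1}{T + 2 \cdot 1^{2}} = \frac{1}{T + 2 \cdot 1} = \frac{1}{T + 2} = \frac{1}{2 + T}$)
$- \frac{138509}{-405147} + \frac{O{\left(-66,143 \right)}}{-128992} = - \frac{138509}{-405147} + \frac{1}{\left(2 + 143\right) \left(-128992\right)} = \left(-138509\right) \left(- \frac{1}{405147}\right) + \frac{1}{145} \left(- \frac{1}{128992}\right) = \frac{138509}{405147} + \frac{1}{145} \left(- \frac{1}{128992}\right) = \frac{138509}{405147} - \frac{1}{18703840} = \frac{2590649769413}{7577804664480}$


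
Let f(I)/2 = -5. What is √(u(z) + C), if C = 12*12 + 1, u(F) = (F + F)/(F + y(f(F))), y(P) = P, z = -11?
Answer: √64407/21 ≈ 12.085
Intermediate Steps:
f(I) = -10 (f(I) = 2*(-5) = -10)
u(F) = 2*F/(-10 + F) (u(F) = (F + F)/(F - 10) = (2*F)/(-10 + F) = 2*F/(-10 + F))
C = 145 (C = 144 + 1 = 145)
√(u(z) + C) = √(2*(-11)/(-10 - 11) + 145) = √(2*(-11)/(-21) + 145) = √(2*(-11)*(-1/21) + 145) = √(22/21 + 145) = √(3067/21) = √64407/21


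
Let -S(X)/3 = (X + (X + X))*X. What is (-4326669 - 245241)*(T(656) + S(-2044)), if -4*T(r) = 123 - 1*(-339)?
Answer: 171910854455445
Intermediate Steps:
T(r) = -231/2 (T(r) = -(123 - 1*(-339))/4 = -(123 + 339)/4 = -1/4*462 = -231/2)
S(X) = -9*X**2 (S(X) = -3*(X + (X + X))*X = -3*(X + 2*X)*X = -3*3*X*X = -9*X**2)
(-4326669 - 245241)*(T(656) + S(-2044)) = (-4326669 - 245241)*(-231/2 - 9*(-2044)**2) = -4571910*(-231/2 - 9*4177936) = -4571910*(-231/2 - 37601424) = -4571910*(-75203079/2) = 171910854455445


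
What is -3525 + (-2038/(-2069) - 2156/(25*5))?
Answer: -915859139/258625 ≈ -3541.3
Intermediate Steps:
-3525 + (-2038/(-2069) - 2156/(25*5)) = -3525 + (-2038*(-1/2069) - 2156/125) = -3525 + (2038/2069 - 2156*1/125) = -3525 + (2038/2069 - 2156/125) = -3525 - 4206014/258625 = -915859139/258625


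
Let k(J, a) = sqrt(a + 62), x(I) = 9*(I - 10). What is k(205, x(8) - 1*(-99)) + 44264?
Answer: 44264 + sqrt(143) ≈ 44276.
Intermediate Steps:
x(I) = -90 + 9*I (x(I) = 9*(-10 + I) = -90 + 9*I)
k(J, a) = sqrt(62 + a)
k(205, x(8) - 1*(-99)) + 44264 = sqrt(62 + ((-90 + 9*8) - 1*(-99))) + 44264 = sqrt(62 + ((-90 + 72) + 99)) + 44264 = sqrt(62 + (-18 + 99)) + 44264 = sqrt(62 + 81) + 44264 = sqrt(143) + 44264 = 44264 + sqrt(143)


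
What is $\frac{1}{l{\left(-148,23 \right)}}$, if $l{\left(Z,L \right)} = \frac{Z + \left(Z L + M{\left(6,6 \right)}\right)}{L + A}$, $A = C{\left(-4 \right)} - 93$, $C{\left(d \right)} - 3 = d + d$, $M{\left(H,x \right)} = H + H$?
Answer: $\frac{5}{236} \approx 0.021186$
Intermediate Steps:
$M{\left(H,x \right)} = 2 H$
$C{\left(d \right)} = 3 + 2 d$ ($C{\left(d \right)} = 3 + \left(d + d\right) = 3 + 2 d$)
$A = -98$ ($A = \left(3 + 2 \left(-4\right)\right) - 93 = \left(3 - 8\right) - 93 = -5 - 93 = -98$)
$l{\left(Z,L \right)} = \frac{12 + Z + L Z}{-98 + L}$ ($l{\left(Z,L \right)} = \frac{Z + \left(Z L + 2 \cdot 6\right)}{L - 98} = \frac{Z + \left(L Z + 12\right)}{-98 + L} = \frac{Z + \left(12 + L Z\right)}{-98 + L} = \frac{12 + Z + L Z}{-98 + L}$)
$\frac{1}{l{\left(-148,23 \right)}} = \frac{1}{\frac{1}{-98 + 23} \left(12 - 148 + 23 \left(-148\right)\right)} = \frac{1}{\frac{1}{-75} \left(12 - 148 - 3404\right)} = \frac{1}{\left(- \frac{1}{75}\right) \left(-3540\right)} = \frac{1}{\frac{236}{5}} = \frac{5}{236}$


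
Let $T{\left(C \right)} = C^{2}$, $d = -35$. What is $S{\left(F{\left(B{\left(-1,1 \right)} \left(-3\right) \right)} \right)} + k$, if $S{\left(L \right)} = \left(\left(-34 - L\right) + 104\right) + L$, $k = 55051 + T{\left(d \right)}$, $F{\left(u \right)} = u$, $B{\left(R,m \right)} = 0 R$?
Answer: $56346$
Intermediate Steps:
$B{\left(R,m \right)} = 0$
$k = 56276$ ($k = 55051 + \left(-35\right)^{2} = 55051 + 1225 = 56276$)
$S{\left(L \right)} = 70$ ($S{\left(L \right)} = \left(70 - L\right) + L = 70$)
$S{\left(F{\left(B{\left(-1,1 \right)} \left(-3\right) \right)} \right)} + k = 70 + 56276 = 56346$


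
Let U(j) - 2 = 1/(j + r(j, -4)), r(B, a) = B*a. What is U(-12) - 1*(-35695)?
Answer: 1285093/36 ≈ 35697.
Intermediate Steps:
U(j) = 2 - 1/(3*j) (U(j) = 2 + 1/(j + j*(-4)) = 2 + 1/(j - 4*j) = 2 + 1/(-3*j) = 2 - 1/(3*j))
U(-12) - 1*(-35695) = (2 - ⅓/(-12)) - 1*(-35695) = (2 - ⅓*(-1/12)) + 35695 = (2 + 1/36) + 35695 = 73/36 + 35695 = 1285093/36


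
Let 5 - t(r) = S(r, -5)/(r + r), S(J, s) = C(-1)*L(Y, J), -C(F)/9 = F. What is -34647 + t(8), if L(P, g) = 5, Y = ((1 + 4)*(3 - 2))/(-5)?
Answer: -554317/16 ≈ -34645.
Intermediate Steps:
C(F) = -9*F
Y = -1 (Y = (5*1)*(-⅕) = 5*(-⅕) = -1)
S(J, s) = 45 (S(J, s) = -9*(-1)*5 = 9*5 = 45)
t(r) = 5 - 45/(2*r) (t(r) = 5 - 45/(r + r) = 5 - 45/(2*r))
-34647 + t(8) = -34647 + (5 - 45/2/8) = -34647 + (5 - 45/2*⅛) = -34647 + (5 - 45/16) = -34647 + 35/16 = -554317/16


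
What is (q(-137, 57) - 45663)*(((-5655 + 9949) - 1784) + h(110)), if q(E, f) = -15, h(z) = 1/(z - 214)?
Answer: -5961869721/52 ≈ -1.1465e+8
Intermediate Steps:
h(z) = 1/(-214 + z)
(q(-137, 57) - 45663)*(((-5655 + 9949) - 1784) + h(110)) = (-15 - 45663)*(((-5655 + 9949) - 1784) + 1/(-214 + 110)) = -45678*((4294 - 1784) + 1/(-104)) = -45678*(2510 - 1/104) = -45678*261039/104 = -5961869721/52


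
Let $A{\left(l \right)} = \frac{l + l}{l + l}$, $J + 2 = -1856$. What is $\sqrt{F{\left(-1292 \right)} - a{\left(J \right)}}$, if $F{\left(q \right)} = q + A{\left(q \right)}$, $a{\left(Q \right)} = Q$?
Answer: $9 \sqrt{7} \approx 23.812$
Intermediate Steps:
$J = -1858$ ($J = -2 - 1856 = -1858$)
$A{\left(l \right)} = 1$ ($A{\left(l \right)} = \frac{2 l}{2 l} = 2 l \frac{1}{2 l} = 1$)
$F{\left(q \right)} = 1 + q$ ($F{\left(q \right)} = q + 1 = 1 + q$)
$\sqrt{F{\left(-1292 \right)} - a{\left(J \right)}} = \sqrt{\left(1 - 1292\right) - -1858} = \sqrt{-1291 + 1858} = \sqrt{567} = 9 \sqrt{7}$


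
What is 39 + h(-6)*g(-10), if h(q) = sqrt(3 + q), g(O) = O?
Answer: 39 - 10*I*sqrt(3) ≈ 39.0 - 17.32*I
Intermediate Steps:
39 + h(-6)*g(-10) = 39 + sqrt(3 - 6)*(-10) = 39 + sqrt(-3)*(-10) = 39 + (I*sqrt(3))*(-10) = 39 - 10*I*sqrt(3)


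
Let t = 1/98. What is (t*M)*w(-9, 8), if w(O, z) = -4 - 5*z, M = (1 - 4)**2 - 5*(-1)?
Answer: -44/7 ≈ -6.2857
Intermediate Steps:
t = 1/98 ≈ 0.010204
M = 14 (M = (-3)**2 + 5 = 9 + 5 = 14)
(t*M)*w(-9, 8) = ((1/98)*14)*(-4 - 5*8) = (-4 - 40)/7 = (1/7)*(-44) = -44/7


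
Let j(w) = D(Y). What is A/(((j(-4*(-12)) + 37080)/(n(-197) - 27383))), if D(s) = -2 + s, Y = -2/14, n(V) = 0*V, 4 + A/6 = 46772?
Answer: -17929074016/86515 ≈ -2.0724e+5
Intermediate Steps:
A = 280608 (A = -24 + 6*46772 = -24 + 280632 = 280608)
n(V) = 0
Y = -⅐ (Y = -2*1/14 = -⅐ ≈ -0.14286)
j(w) = -15/7 (j(w) = -2 - ⅐ = -15/7)
A/(((j(-4*(-12)) + 37080)/(n(-197) - 27383))) = 280608/(((-15/7 + 37080)/(0 - 27383))) = 280608/(((259545/7)/(-27383))) = 280608/(((259545/7)*(-1/27383))) = 280608/(-259545/191681) = 280608*(-191681/259545) = -17929074016/86515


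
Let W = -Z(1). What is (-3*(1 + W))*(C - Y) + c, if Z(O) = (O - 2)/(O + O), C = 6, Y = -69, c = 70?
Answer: -535/2 ≈ -267.50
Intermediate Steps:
Z(O) = (-2 + O)/(2*O) (Z(O) = (-2 + O)/((2*O)) = (-2 + O)*(1/(2*O)) = (-2 + O)/(2*O))
W = 1/2 (W = -(-2 + 1)/(2*1) = -(-1)/2 = -1*(-1/2) = 1/2 ≈ 0.50000)
(-3*(1 + W))*(C - Y) + c = (-3*(1 + 1/2))*(6 - 1*(-69)) + 70 = (-3*3/2)*(6 + 69) + 70 = -9/2*75 + 70 = -675/2 + 70 = -535/2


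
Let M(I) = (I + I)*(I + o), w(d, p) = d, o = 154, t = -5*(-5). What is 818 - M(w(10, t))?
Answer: -2462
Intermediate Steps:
t = 25
M(I) = 2*I*(154 + I) (M(I) = (I + I)*(I + 154) = (2*I)*(154 + I) = 2*I*(154 + I))
818 - M(w(10, t)) = 818 - 2*10*(154 + 10) = 818 - 2*10*164 = 818 - 1*3280 = 818 - 3280 = -2462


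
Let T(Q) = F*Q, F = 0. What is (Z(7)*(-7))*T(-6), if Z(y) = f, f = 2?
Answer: 0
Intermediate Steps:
Z(y) = 2
T(Q) = 0 (T(Q) = 0*Q = 0)
(Z(7)*(-7))*T(-6) = (2*(-7))*0 = -14*0 = 0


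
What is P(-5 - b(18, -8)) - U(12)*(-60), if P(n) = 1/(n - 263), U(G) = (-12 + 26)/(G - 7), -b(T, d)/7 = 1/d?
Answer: 361360/2151 ≈ 168.00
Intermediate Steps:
b(T, d) = -7/d
U(G) = 14/(-7 + G)
P(n) = 1/(-263 + n)
P(-5 - b(18, -8)) - U(12)*(-60) = 1/(-263 + (-5 - (-7)/(-8))) - 14/(-7 + 12)*(-60) = 1/(-263 + (-5 - (-7)*(-1)/8)) - 14/5*(-60) = 1/(-263 + (-5 - 1*7/8)) - 14*(⅕)*(-60) = 1/(-263 + (-5 - 7/8)) - 14*(-60)/5 = 1/(-263 - 47/8) - 1*(-168) = 1/(-2151/8) + 168 = -8/2151 + 168 = 361360/2151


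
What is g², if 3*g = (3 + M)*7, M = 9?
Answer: 784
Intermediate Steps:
g = 28 (g = ((3 + 9)*7)/3 = (12*7)/3 = (⅓)*84 = 28)
g² = 28² = 784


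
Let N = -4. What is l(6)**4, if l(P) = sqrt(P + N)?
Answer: 4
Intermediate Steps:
l(P) = sqrt(-4 + P) (l(P) = sqrt(P - 4) = sqrt(-4 + P))
l(6)**4 = (sqrt(-4 + 6))**4 = (sqrt(2))**4 = 4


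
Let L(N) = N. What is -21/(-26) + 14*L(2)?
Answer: 749/26 ≈ 28.808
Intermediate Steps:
-21/(-26) + 14*L(2) = -21/(-26) + 14*2 = -21*(-1/26) + 28 = 21/26 + 28 = 749/26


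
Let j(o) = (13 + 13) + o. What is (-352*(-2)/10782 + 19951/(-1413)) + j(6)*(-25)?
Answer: -689004985/846387 ≈ -814.05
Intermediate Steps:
j(o) = 26 + o
(-352*(-2)/10782 + 19951/(-1413)) + j(6)*(-25) = (-352*(-2)/10782 + 19951/(-1413)) + (26 + 6)*(-25) = (704*(1/10782) + 19951*(-1/1413)) + 32*(-25) = (352/5391 - 19951/1413) - 800 = -11895385/846387 - 800 = -689004985/846387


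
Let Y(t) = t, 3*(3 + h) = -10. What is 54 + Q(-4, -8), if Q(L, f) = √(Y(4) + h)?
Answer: 54 + I*√21/3 ≈ 54.0 + 1.5275*I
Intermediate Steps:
h = -19/3 (h = -3 + (⅓)*(-10) = -3 - 10/3 = -19/3 ≈ -6.3333)
Q(L, f) = I*√21/3 (Q(L, f) = √(4 - 19/3) = √(-7/3) = I*√21/3)
54 + Q(-4, -8) = 54 + I*√21/3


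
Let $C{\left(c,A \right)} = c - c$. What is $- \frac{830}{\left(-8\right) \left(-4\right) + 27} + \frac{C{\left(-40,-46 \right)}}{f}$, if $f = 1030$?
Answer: $- \frac{830}{59} \approx -14.068$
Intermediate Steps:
$C{\left(c,A \right)} = 0$
$- \frac{830}{\left(-8\right) \left(-4\right) + 27} + \frac{C{\left(-40,-46 \right)}}{f} = - \frac{830}{\left(-8\right) \left(-4\right) + 27} + \frac{0}{1030} = - \frac{830}{32 + 27} + 0 \cdot \frac{1}{1030} = - \frac{830}{59} + 0 = - \frac{830}{59}$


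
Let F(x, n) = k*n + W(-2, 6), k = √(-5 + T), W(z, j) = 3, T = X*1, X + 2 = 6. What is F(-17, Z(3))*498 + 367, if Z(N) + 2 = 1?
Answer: 1861 - 498*I ≈ 1861.0 - 498.0*I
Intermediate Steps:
X = 4 (X = -2 + 6 = 4)
Z(N) = -1 (Z(N) = -2 + 1 = -1)
T = 4 (T = 4*1 = 4)
k = I (k = √(-5 + 4) = √(-1) = I ≈ 1.0*I)
F(x, n) = 3 + I*n (F(x, n) = I*n + 3 = 3 + I*n)
F(-17, Z(3))*498 + 367 = (3 + I*(-1))*498 + 367 = (3 - I)*498 + 367 = (1494 - 498*I) + 367 = 1861 - 498*I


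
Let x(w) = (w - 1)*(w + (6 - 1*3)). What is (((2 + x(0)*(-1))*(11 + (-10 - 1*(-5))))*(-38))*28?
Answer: -31920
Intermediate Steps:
x(w) = (-1 + w)*(3 + w) (x(w) = (-1 + w)*(w + (6 - 3)) = (-1 + w)*(w + 3) = (-1 + w)*(3 + w))
(((2 + x(0)*(-1))*(11 + (-10 - 1*(-5))))*(-38))*28 = (((2 + (-3 + 0² + 2*0)*(-1))*(11 + (-10 - 1*(-5))))*(-38))*28 = (((2 + (-3 + 0 + 0)*(-1))*(11 + (-10 + 5)))*(-38))*28 = (((2 - 3*(-1))*(11 - 5))*(-38))*28 = (((2 + 3)*6)*(-38))*28 = ((5*6)*(-38))*28 = (30*(-38))*28 = -1140*28 = -31920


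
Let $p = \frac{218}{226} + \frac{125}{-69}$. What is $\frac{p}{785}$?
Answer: $- \frac{6604}{6120645} \approx -0.001079$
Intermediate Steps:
$p = - \frac{6604}{7797}$ ($p = 218 \cdot \frac{1}{226} + 125 \left(- \frac{1}{69}\right) = \frac{109}{113} - \frac{125}{69} = - \frac{6604}{7797} \approx -0.84699$)
$\frac{p}{785} = - \frac{6604}{7797 \cdot 785} = \left(- \frac{6604}{7797}\right) \frac{1}{785} = - \frac{6604}{6120645}$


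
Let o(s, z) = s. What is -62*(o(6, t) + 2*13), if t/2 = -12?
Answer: -1984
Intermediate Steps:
t = -24 (t = 2*(-12) = -24)
-62*(o(6, t) + 2*13) = -62*(6 + 2*13) = -62*(6 + 26) = -62*32 = -1984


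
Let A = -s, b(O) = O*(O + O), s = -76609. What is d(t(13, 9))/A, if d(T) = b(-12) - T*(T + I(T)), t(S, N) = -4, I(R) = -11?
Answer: 228/76609 ≈ 0.0029762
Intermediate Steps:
b(O) = 2*O² (b(O) = O*(2*O) = 2*O²)
A = 76609 (A = -1*(-76609) = 76609)
d(T) = 288 - T*(-11 + T) (d(T) = 2*(-12)² - T*(T - 11) = 2*144 - T*(-11 + T) = 288 - T*(-11 + T))
d(t(13, 9))/A = (288 - 1*(-4)² + 11*(-4))/76609 = (288 - 1*16 - 44)*(1/76609) = (288 - 16 - 44)*(1/76609) = 228*(1/76609) = 228/76609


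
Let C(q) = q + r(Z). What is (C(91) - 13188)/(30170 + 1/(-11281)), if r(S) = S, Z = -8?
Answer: -147837505/340347769 ≈ -0.43437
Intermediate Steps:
C(q) = -8 + q (C(q) = q - 8 = -8 + q)
(C(91) - 13188)/(30170 + 1/(-11281)) = ((-8 + 91) - 13188)/(30170 + 1/(-11281)) = (83 - 13188)/(30170 - 1/11281) = -13105/340347769/11281 = -13105*11281/340347769 = -147837505/340347769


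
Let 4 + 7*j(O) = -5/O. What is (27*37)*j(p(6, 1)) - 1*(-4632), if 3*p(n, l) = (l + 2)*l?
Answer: 23433/7 ≈ 3347.6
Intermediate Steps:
p(n, l) = l*(2 + l)/3 (p(n, l) = ((l + 2)*l)/3 = ((2 + l)*l)/3 = (l*(2 + l))/3 = l*(2 + l)/3)
j(O) = -4/7 - 5/(7*O) (j(O) = -4/7 + (-5/O)/7 = -4/7 - 5/(7*O))
(27*37)*j(p(6, 1)) - 1*(-4632) = (27*37)*((-5 - 4*(2 + 1)/3)/(7*(((⅓)*1*(2 + 1))))) - 1*(-4632) = 999*((-5 - 4*3/3)/(7*(((⅓)*1*3)))) + 4632 = 999*((⅐)*(-5 - 4*1)/1) + 4632 = 999*((⅐)*1*(-5 - 4)) + 4632 = 999*((⅐)*1*(-9)) + 4632 = 999*(-9/7) + 4632 = -8991/7 + 4632 = 23433/7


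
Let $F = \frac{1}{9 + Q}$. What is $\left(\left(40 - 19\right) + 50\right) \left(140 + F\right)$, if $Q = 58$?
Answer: $\frac{666051}{67} \approx 9941.1$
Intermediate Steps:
$F = \frac{1}{67}$ ($F = \frac{1}{9 + 58} = \frac{1}{67} \approx 0.014925$)
$\left(\left(40 - 19\right) + 50\right) \left(140 + F\right) = \left(\left(40 - 19\right) + 50\right) \left(140 + \frac{1}{67}\right) = \left(21 + 50\right) \frac{9381}{67} = 71 \cdot \frac{9381}{67} = \frac{666051}{67}$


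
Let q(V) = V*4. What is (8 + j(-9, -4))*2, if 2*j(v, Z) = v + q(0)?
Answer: 7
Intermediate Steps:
q(V) = 4*V
j(v, Z) = v/2 (j(v, Z) = (v + 4*0)/2 = (v + 0)/2 = v/2)
(8 + j(-9, -4))*2 = (8 + (½)*(-9))*2 = (8 - 9/2)*2 = (7/2)*2 = 7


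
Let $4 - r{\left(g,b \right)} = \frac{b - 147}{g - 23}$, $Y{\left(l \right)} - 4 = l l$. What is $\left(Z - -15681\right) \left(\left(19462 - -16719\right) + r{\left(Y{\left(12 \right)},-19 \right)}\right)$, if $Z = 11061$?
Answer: $\frac{120961847922}{125} \approx 9.6769 \cdot 10^{8}$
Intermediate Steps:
$Y{\left(l \right)} = 4 + l^{2}$ ($Y{\left(l \right)} = 4 + l l = 4 + l^{2}$)
$r{\left(g,b \right)} = 4 - \frac{-147 + b}{-23 + g}$ ($r{\left(g,b \right)} = 4 - \frac{b - 147}{g - 23} = 4 - \frac{-147 + b}{-23 + g}$)
$\left(Z - -15681\right) \left(\left(19462 - -16719\right) + r{\left(Y{\left(12 \right)},-19 \right)}\right) = \left(11061 - -15681\right) \left(\left(19462 - -16719\right) + \frac{55 - -19 + 4 \left(4 + 12^{2}\right)}{-23 + \left(4 + 12^{2}\right)}\right) = \left(11061 + \left(-9288 + 24969\right)\right) \left(\left(19462 + 16719\right) + \frac{55 + 19 + 4 \left(4 + 144\right)}{-23 + \left(4 + 144\right)}\right) = \left(11061 + 15681\right) \left(36181 + \frac{55 + 19 + 4 \cdot 148}{-23 + 148}\right) = 26742 \left(36181 + \frac{55 + 19 + 592}{125}\right) = 26742 \left(36181 + \frac{1}{125} \cdot 666\right) = 26742 \left(36181 + \frac{666}{125}\right) = 26742 \cdot \frac{4523291}{125} = \frac{120961847922}{125}$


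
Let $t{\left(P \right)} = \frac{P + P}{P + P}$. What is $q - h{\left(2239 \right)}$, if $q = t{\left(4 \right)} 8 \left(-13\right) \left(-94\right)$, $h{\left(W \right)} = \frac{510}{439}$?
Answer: $\frac{4291154}{439} \approx 9774.8$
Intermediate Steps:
$t{\left(P \right)} = 1$ ($t{\left(P \right)} = \frac{2 P}{2 P} = 2 P \frac{1}{2 P} = 1$)
$h{\left(W \right)} = \frac{510}{439}$ ($h{\left(W \right)} = 510 \cdot \frac{1}{439} = \frac{510}{439}$)
$q = 9776$ ($q = 1 \cdot 8 \left(-13\right) \left(-94\right) = 8 \left(-13\right) \left(-94\right) = \left(-104\right) \left(-94\right) = 9776$)
$q - h{\left(2239 \right)} = 9776 - \frac{510}{439} = \frac{4291154}{439}$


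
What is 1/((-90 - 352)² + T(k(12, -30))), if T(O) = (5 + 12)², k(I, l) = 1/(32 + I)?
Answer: 1/195653 ≈ 5.1111e-6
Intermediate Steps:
T(O) = 289 (T(O) = 17² = 289)
1/((-90 - 352)² + T(k(12, -30))) = 1/((-90 - 352)² + 289) = 1/((-442)² + 289) = 1/(195364 + 289) = 1/195653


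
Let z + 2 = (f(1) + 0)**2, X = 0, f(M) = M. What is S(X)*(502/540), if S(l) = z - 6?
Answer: -1757/270 ≈ -6.5074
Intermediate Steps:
z = -1 (z = -2 + (1 + 0)**2 = -2 + 1**2 = -2 + 1 = -1)
S(l) = -7 (S(l) = -1 - 6 = -7)
S(X)*(502/540) = -3514/540 = -7*251/270 = -1757/270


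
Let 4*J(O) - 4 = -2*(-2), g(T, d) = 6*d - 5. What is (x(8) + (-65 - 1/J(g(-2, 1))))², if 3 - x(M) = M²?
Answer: 64009/4 ≈ 16002.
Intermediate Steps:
g(T, d) = -5 + 6*d
J(O) = 2 (J(O) = 1 + (-2*(-2))/4 = 1 + (¼)*4 = 1 + 1 = 2)
x(M) = 3 - M²
(x(8) + (-65 - 1/J(g(-2, 1))))² = ((3 - 1*8²) + (-65 - 1/2))² = ((3 - 1*64) + (-65 - 1*½))² = ((3 - 64) + (-65 - ½))² = (-61 - 131/2)² = (-253/2)² = 64009/4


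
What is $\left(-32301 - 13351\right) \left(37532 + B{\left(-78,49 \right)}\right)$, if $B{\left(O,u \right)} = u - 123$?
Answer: $-1710032616$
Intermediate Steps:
$B{\left(O,u \right)} = -123 + u$
$\left(-32301 - 13351\right) \left(37532 + B{\left(-78,49 \right)}\right) = \left(-32301 - 13351\right) \left(37532 + \left(-123 + 49\right)\right) = - 45652 \left(37532 - 74\right) = \left(-45652\right) 37458 = -1710032616$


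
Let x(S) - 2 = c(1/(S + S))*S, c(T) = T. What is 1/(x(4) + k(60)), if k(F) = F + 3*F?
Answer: 2/485 ≈ 0.0041237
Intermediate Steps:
k(F) = 4*F
x(S) = 5/2 (x(S) = 2 + S/(S + S) = 2 + S/((2*S)) = 2 + (1/(2*S))*S = 2 + ½ = 5/2)
1/(x(4) + k(60)) = 1/(5/2 + 4*60) = 1/(5/2 + 240) = 1/(485/2) = 2/485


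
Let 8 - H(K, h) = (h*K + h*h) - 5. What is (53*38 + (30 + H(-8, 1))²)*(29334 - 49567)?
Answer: -91331762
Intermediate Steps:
H(K, h) = 13 - h² - K*h (H(K, h) = 8 - ((h*K + h*h) - 5) = 8 - ((K*h + h²) - 5) = 8 - ((h² + K*h) - 5) = 8 - (-5 + h² + K*h) = 8 + (5 - h² - K*h) = 13 - h² - K*h)
(53*38 + (30 + H(-8, 1))²)*(29334 - 49567) = (53*38 + (30 + (13 - 1*1² - 1*(-8)*1))²)*(29334 - 49567) = (2014 + (30 + (13 - 1*1 + 8))²)*(-20233) = (2014 + (30 + (13 - 1 + 8))²)*(-20233) = (2014 + (30 + 20)²)*(-20233) = (2014 + 50²)*(-20233) = (2014 + 2500)*(-20233) = 4514*(-20233) = -91331762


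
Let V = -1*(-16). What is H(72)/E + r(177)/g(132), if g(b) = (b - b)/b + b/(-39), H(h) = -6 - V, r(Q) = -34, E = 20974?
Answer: 2317385/230714 ≈ 10.044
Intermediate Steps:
V = 16
H(h) = -22 (H(h) = -6 - 1*16 = -6 - 16 = -22)
g(b) = -b/39 (g(b) = 0/b + b*(-1/39) = 0 - b/39 = -b/39)
H(72)/E + r(177)/g(132) = -22/20974 - 34/((-1/39*132)) = -22*1/20974 - 34/(-44/13) = -11/10487 - 34*(-13/44) = -11/10487 + 221/22 = 2317385/230714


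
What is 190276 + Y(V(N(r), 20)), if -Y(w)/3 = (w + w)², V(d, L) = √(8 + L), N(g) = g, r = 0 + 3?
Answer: 189940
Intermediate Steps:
r = 3
Y(w) = -12*w² (Y(w) = -3*(w + w)² = -3*4*w² = -12*w²)
190276 + Y(V(N(r), 20)) = 190276 - 12*(√(8 + 20))² = 190276 - 12*(√28)² = 190276 - 12*(2*√7)² = 190276 - 12*28 = 190276 - 336 = 189940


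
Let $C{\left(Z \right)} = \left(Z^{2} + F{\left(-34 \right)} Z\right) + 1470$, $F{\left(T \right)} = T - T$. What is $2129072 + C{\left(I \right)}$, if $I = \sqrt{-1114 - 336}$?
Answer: $2129092$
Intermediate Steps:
$F{\left(T \right)} = 0$
$I = 5 i \sqrt{58}$ ($I = \sqrt{-1450} = 5 i \sqrt{58} \approx 38.079 i$)
$C{\left(Z \right)} = 1470 + Z^{2}$ ($C{\left(Z \right)} = \left(Z^{2} + 0 Z\right) + 1470 = \left(Z^{2} + 0\right) + 1470 = Z^{2} + 1470 = 1470 + Z^{2}$)
$2129072 + C{\left(I \right)} = 2129072 + \left(1470 + \left(5 i \sqrt{58}\right)^{2}\right) = 2129072 + \left(1470 - 1450\right) = 2129072 + 20 = 2129092$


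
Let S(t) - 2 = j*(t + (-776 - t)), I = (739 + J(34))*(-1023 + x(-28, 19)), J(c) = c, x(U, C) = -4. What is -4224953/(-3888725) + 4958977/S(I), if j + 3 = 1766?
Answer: -587130381929/231309140450 ≈ -2.5383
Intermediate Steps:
j = 1763 (j = -3 + 1766 = 1763)
I = -793871 (I = (739 + 34)*(-1023 - 4) = 773*(-1027) = -793871)
S(t) = -1368086 (S(t) = 2 + 1763*(t + (-776 - t)) = 2 + 1763*(-776) = 2 - 1368088 = -1368086)
-4224953/(-3888725) + 4958977/S(I) = -4224953/(-3888725) + 4958977/(-1368086) = -4224953*(-1/3888725) + 4958977*(-1/1368086) = 4224953/3888725 - 4958977/1368086 = -587130381929/231309140450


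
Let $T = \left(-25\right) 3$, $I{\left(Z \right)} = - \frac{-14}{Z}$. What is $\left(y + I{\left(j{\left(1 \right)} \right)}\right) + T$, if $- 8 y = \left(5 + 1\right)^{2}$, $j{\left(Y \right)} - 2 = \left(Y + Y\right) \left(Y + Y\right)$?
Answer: $- \frac{463}{6} \approx -77.167$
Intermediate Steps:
$j{\left(Y \right)} = 2 + 4 Y^{2}$ ($j{\left(Y \right)} = 2 + \left(Y + Y\right) \left(Y + Y\right) = 2 + 2 Y 2 Y = 2 + 4 Y^{2}$)
$I{\left(Z \right)} = \frac{14}{Z}$
$y = - \frac{9}{2}$ ($y = - \frac{\left(5 + 1\right)^{2}}{8} = - \frac{6^{2}}{8} = \left(- \frac{1}{8}\right) 36 = - \frac{9}{2} \approx -4.5$)
$T = -75$
$\left(y + I{\left(j{\left(1 \right)} \right)}\right) + T = \left(- \frac{9}{2} + \frac{14}{2 + 4 \cdot 1^{2}}\right) - 75 = \left(- \frac{9}{2} + \frac{14}{2 + 4 \cdot 1}\right) - 75 = \left(- \frac{9}{2} + \frac{14}{2 + 4}\right) - 75 = \left(- \frac{9}{2} + \frac{14}{6}\right) - 75 = \left(- \frac{9}{2} + 14 \cdot \frac{1}{6}\right) - 75 = \left(- \frac{9}{2} + \frac{7}{3}\right) - 75 = - \frac{13}{6} - 75 = - \frac{463}{6}$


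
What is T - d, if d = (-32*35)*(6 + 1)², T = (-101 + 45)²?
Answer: 58016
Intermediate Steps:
T = 3136 (T = (-56)² = 3136)
d = -54880 (d = -1120*7² = -1120*49 = -54880)
T - d = 3136 - 1*(-54880) = 3136 + 54880 = 58016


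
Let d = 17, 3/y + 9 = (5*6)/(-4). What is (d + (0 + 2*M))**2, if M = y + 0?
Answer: 33489/121 ≈ 276.77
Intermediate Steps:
y = -2/11 (y = 3/(-9 + (5*6)/(-4)) = 3/(-9 + 30*(-1/4)) = 3/(-9 - 15/2) = 3/(-33/2) = 3*(-2/33) = -2/11 ≈ -0.18182)
M = -2/11 (M = -2/11 + 0 = -2/11 ≈ -0.18182)
(d + (0 + 2*M))**2 = (17 + (0 + 2*(-2/11)))**2 = (17 + (0 - 4/11))**2 = (17 - 4/11)**2 = (183/11)**2 = 33489/121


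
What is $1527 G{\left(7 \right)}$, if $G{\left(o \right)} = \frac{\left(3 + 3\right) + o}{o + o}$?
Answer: $\frac{19851}{14} \approx 1417.9$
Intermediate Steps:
$G{\left(o \right)} = \frac{6 + o}{2 o}$
$1527 G{\left(7 \right)} = 1527 \frac{6 + 7}{2 \cdot 7} = 1527 \cdot \frac{1}{2} \cdot \frac{1}{7} \cdot 13 = 1527 \cdot \frac{13}{14} = \frac{19851}{14}$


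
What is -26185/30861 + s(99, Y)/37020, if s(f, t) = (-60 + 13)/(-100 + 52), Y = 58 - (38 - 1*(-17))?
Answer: -5169805237/6093195840 ≈ -0.84846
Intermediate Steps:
Y = 3 (Y = 58 - (38 + 17) = 58 - 1*55 = 58 - 55 = 3)
s(f, t) = 47/48 (s(f, t) = -47/(-48) = -47*(-1/48) = 47/48)
-26185/30861 + s(99, Y)/37020 = -26185/30861 + (47/48)/37020 = -26185*1/30861 + (47/48)*(1/37020) = -26185/30861 + 47/1776960 = -5169805237/6093195840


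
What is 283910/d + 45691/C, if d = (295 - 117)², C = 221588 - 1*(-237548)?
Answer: 370227459/40863104 ≈ 9.0602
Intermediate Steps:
C = 459136 (C = 221588 + 237548 = 459136)
d = 31684 (d = 178² = 31684)
283910/d + 45691/C = 283910/31684 + 45691/459136 = 283910*(1/31684) + 45691*(1/459136) = 1595/178 + 45691/459136 = 370227459/40863104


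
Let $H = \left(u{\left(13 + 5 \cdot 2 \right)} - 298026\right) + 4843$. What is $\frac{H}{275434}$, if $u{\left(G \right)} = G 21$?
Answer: $- \frac{146350}{137717} \approx -1.0627$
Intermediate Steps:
$u{\left(G \right)} = 21 G$
$H = -292700$ ($H = \left(21 \left(13 + 5 \cdot 2\right) - 298026\right) + 4843 = \left(21 \left(13 + 10\right) - 298026\right) + 4843 = \left(21 \cdot 23 - 298026\right) + 4843 = \left(483 - 298026\right) + 4843 = -297543 + 4843 = -292700$)
$\frac{H}{275434} = - \frac{292700}{275434} = \left(-292700\right) \frac{1}{275434} = - \frac{146350}{137717}$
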